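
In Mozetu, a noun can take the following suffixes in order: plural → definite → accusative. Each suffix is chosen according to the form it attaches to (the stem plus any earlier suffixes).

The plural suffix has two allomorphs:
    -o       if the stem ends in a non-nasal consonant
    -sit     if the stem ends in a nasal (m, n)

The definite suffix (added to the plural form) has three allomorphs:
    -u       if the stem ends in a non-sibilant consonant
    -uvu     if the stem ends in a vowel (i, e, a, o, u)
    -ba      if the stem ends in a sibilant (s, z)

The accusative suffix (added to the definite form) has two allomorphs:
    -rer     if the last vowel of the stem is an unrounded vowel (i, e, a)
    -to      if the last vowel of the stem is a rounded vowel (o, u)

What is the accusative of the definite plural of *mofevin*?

mofevinsituto

Since the final consonant of *mofevin* is /n/ (a nasal), it takes -sit, giving *mofevinsit*.
Since the final sound of the plural form *mofevinsit* is /t/ (a non-sibilant consonant), it takes -u, giving *mofevinsitu*.
The definite form *mofevinsitu*: last vowel = /u/, a rounded vowel → -to → *mofevinsituto*.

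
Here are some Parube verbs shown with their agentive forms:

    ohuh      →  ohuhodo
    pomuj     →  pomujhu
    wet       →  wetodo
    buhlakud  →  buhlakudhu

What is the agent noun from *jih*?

The suffix is conditioned by the final consonant: -odo when the stem ends in a voiceless consonant (*ohuh*, *wet*); -hu when the stem ends in a voiced consonant (*pomuj*, *buhlakud*).
*jih* — final consonant /h/ (voiceless) → -odo → *jihodo*.

jihodo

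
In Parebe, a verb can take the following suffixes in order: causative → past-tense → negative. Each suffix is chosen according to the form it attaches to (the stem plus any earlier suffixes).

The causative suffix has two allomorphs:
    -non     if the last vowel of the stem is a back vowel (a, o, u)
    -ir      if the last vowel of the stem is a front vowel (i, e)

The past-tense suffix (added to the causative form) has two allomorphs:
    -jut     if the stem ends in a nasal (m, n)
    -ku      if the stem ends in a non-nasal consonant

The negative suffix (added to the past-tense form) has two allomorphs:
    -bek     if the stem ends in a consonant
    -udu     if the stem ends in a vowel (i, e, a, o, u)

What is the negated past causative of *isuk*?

isuknonjutbek

The last vowel of *isuk* is /u/, which is a back vowel, so the causative suffix is -non, giving *isuknon*.
The causative form *isuknon* — final consonant /n/ (a nasal) → -jut → *isuknonjut*.
The past-tense form *isuknonjut* — final sound /t/ (a consonant) → -bek → *isuknonjutbek*.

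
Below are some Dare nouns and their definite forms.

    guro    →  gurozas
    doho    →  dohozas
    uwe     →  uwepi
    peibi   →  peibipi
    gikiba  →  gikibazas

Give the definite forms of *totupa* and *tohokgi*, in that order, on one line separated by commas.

The suffix is conditioned by the last vowel: -pi when the last vowel of the stem is a front vowel (*uwe*, *peibi*); -zas when the last vowel of the stem is a back vowel (*guro*, *doho*, *gikiba*).
Since the last vowel of *totupa* is /a/ (a back vowel), it takes -zas, giving *totupazas*.
*tohokgi* — last vowel /i/ (a front vowel) → -pi → *tohokgipi*.

totupazas, tohokgipi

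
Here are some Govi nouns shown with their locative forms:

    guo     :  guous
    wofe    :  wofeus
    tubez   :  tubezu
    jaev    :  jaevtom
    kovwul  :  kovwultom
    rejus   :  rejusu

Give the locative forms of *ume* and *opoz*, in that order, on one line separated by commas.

Looking at the final sound of each stem: -u when the stem ends in a sibilant (*tubez*, *rejus*); -tom when the stem ends in a non-sibilant consonant (*jaev*, *kovwul*); -us when the stem ends in a vowel (*guo*, *wofe*).
Since the final sound of *ume* is /e/ (a vowel), it takes -us, giving *umeus*.
*opoz* — final sound /z/ (a sibilant) → -u → *opozu*.

umeus, opozu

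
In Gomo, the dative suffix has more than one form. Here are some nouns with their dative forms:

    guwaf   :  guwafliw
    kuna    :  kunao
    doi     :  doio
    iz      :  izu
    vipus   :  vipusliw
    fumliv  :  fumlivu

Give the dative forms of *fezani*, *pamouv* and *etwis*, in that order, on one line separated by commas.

fezanio, pamouvu, etwisliw

The pattern is voicing of the final sound: -liw when the stem ends in a voiceless consonant (*guwaf*, *vipus*); -u when the stem ends in a voiced consonant (*iz*, *fumliv*); -o when the stem ends in a vowel (*kuna*, *doi*).
*fezani*: final sound = /i/, a vowel → -o → *fezanio*.
*pamouv* — final sound /v/ (a voiced consonant) → -u → *pamouvu*.
*etwis* — final sound /s/ (a voiceless consonant) → -liw → *etwisliw*.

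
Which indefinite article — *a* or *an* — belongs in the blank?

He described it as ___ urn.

an

The indefinite article is chosen by the initial *sound* of the following word, not its spelling.
*urn* begins with the sound /ɜr/ (u pronounced /ɜr/) — a vowel sound.
So the article is *an*: He described it as an urn.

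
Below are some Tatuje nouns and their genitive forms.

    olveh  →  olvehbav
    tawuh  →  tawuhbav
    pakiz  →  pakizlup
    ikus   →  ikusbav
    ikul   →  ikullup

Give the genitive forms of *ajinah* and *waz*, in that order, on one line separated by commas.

ajinahbav, wazlup

The pattern is voicing of the final consonant: -bav when the stem ends in a voiceless consonant (*olveh*, *tawuh*, *ikus*); -lup when the stem ends in a voiced consonant (*pakiz*, *ikul*).
Since the final consonant of *ajinah* is /h/ (voiceless), it takes -bav, giving *ajinahbav*.
*waz* — final consonant /z/ (voiced) → -lup → *wazlup*.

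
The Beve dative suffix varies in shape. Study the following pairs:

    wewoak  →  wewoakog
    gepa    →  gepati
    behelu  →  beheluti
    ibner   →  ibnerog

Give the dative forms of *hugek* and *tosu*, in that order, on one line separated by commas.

hugekog, tosuti

The pattern is consonant vs. vowel: -og when the stem ends in a consonant (*wewoak*, *ibner*); -ti when the stem ends in a vowel (*gepa*, *behelu*).
The final sound of *hugek* is /k/, which is a consonant, so the suffix is -og, giving *hugekog*.
Since the final sound of *tosu* is /u/ (a vowel), it takes -ti, giving *tosuti*.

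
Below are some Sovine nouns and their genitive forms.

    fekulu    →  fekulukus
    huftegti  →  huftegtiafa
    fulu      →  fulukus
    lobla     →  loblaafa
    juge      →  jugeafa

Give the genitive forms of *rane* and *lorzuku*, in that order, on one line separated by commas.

raneafa, lorzukukus

Looking at the last vowel of each stem: -kus when the last vowel of the stem is a rounded vowel (*fekulu*, *fulu*); -afa when the last vowel of the stem is an unrounded vowel (*huftegti*, *lobla*, *juge*).
The last vowel of *rane* is /e/, which is an unrounded vowel, so the suffix is -afa, giving *raneafa*.
*lorzuku* — last vowel /u/ (a rounded vowel) → -kus → *lorzukukus*.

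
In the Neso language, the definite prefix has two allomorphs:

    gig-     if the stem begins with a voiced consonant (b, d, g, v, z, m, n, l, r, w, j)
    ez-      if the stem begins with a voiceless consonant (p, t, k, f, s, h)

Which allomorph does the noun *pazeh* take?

ez-

Since the first consonant of *pazeh* is /p/ (voiceless), it takes ez-.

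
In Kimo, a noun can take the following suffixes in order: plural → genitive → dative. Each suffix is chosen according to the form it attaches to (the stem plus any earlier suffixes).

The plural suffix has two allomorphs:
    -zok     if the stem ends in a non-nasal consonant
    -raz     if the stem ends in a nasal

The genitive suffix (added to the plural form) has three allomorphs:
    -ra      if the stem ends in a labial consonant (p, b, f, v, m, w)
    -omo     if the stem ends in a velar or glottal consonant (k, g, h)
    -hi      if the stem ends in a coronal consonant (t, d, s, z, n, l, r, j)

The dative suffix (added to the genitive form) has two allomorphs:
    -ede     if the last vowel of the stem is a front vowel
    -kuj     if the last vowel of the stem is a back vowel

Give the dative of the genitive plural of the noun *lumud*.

*lumud*: final consonant = /d/, non-nasal → -zok → *lumudzok*.
The plural form *lumudzok*: final consonant = /k/, velar/glottal → -omo → *lumudzokomo*.
The last vowel of the genitive form *lumudzokomo* is /o/, which is a back vowel, so the dative suffix is -kuj, giving *lumudzokomokuj*.

lumudzokomokuj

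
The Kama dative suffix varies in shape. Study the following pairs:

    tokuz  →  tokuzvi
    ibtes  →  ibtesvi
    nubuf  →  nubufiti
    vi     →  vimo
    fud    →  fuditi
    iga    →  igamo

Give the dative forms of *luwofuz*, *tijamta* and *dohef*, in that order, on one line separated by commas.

Looking at the final sound of each stem: -vi when the stem ends in a sibilant (*tokuz*, *ibtes*); -iti when the stem ends in a non-sibilant consonant (*nubuf*, *fud*); -mo when the stem ends in a vowel (*vi*, *iga*).
*luwofuz*: final sound = /z/, a sibilant → -vi → *luwofuzvi*.
Since the final sound of *tijamta* is /a/ (a vowel), it takes -mo, giving *tijamtamo*.
Since the final sound of *dohef* is /f/ (a non-sibilant consonant), it takes -iti, giving *dohefiti*.

luwofuzvi, tijamtamo, dohefiti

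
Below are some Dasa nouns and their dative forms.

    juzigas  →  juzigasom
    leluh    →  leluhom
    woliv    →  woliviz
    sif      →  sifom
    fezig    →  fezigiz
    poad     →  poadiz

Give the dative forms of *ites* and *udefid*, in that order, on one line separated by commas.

itesom, udefidiz

The suffix is conditioned by the final consonant: -om when the stem ends in a voiceless consonant (*juzigas*, *leluh*, *sif*); -iz when the stem ends in a voiced consonant (*woliv*, *fezig*, *poad*).
Since the final consonant of *ites* is /s/ (voiceless), it takes -om, giving *itesom*.
The final consonant of *udefid* is /d/, which is voiced, so the suffix is -iz, giving *udefidiz*.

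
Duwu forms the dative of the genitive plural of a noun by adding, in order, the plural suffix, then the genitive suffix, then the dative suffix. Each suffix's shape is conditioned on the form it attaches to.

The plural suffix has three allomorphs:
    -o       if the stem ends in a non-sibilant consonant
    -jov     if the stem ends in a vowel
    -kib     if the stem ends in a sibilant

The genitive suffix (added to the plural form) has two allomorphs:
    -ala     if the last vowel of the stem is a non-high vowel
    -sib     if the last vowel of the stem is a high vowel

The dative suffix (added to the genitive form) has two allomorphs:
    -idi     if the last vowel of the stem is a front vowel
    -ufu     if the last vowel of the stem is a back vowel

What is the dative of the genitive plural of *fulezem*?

The final sound of *fulezem* is /m/, which is a non-sibilant consonant, so the plural suffix is -o, giving *fulezemo*.
The plural form *fulezemo*: last vowel = /o/, a non-high vowel → -ala → *fulezemoala*.
Since the last vowel of the genitive form *fulezemoala* is /a/ (a back vowel), it takes -ufu, giving *fulezemoalaufu*.

fulezemoalaufu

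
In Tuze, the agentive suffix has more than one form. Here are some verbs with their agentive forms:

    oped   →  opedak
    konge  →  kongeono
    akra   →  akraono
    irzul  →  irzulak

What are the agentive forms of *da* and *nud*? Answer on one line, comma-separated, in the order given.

The pattern is consonant vs. vowel: -ak when the stem ends in a consonant (*oped*, *irzul*); -ono when the stem ends in a vowel (*konge*, *akra*).
*da* — final sound /a/ (a vowel) → -ono → *daono*.
Since the final sound of *nud* is /d/ (a consonant), it takes -ak, giving *nudak*.

daono, nudak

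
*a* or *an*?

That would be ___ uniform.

The indefinite article is chosen by the initial *sound* of the following word, not its spelling.
*uniform* begins with the sound /juː/ (u pronounced /juː/) — a consonant sound.
So the article is *a*: That would be a uniform.

a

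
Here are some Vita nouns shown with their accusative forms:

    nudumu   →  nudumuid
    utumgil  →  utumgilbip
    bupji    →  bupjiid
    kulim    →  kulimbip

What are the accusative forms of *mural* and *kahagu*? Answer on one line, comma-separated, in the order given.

muralbip, kahaguid

Looking at the final sound of each stem: -bip when the stem ends in a consonant (*utumgil*, *kulim*); -id when the stem ends in a vowel (*nudumu*, *bupji*).
*mural*: final sound = /l/, a consonant → -bip → *muralbip*.
Since the final sound of *kahagu* is /u/ (a vowel), it takes -id, giving *kahaguid*.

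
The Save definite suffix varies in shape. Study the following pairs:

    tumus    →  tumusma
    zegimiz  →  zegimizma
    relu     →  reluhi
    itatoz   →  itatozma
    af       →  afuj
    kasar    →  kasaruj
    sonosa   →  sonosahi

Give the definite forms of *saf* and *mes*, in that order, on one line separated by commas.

Looking at the final sound of each stem: -ma when the stem ends in a sibilant (*tumus*, *zegimiz*, *itatoz*); -uj when the stem ends in a non-sibilant consonant (*af*, *kasar*); -hi when the stem ends in a vowel (*relu*, *sonosa*).
The final sound of *saf* is /f/, which is a non-sibilant consonant, so the suffix is -uj, giving *safuj*.
Since the final sound of *mes* is /s/ (a sibilant), it takes -ma, giving *mesma*.

safuj, mesma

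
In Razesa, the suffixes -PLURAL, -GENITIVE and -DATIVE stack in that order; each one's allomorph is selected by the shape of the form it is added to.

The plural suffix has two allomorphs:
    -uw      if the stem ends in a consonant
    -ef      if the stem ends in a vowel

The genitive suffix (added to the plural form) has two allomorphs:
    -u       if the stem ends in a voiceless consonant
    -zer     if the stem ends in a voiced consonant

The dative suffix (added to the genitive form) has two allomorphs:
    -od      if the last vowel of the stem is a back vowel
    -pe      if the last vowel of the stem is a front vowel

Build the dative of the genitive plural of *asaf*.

asafuwzerpe

*asaf*: final sound = /f/, a consonant → -uw → *asafuw*.
Since the final consonant of the plural form *asafuw* is /w/ (voiced), it takes -zer, giving *asafuwzer*.
Since the last vowel of the genitive form *asafuwzer* is /e/ (a front vowel), it takes -pe, giving *asafuwzerpe*.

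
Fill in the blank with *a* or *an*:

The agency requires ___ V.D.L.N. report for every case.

a

The indefinite article is chosen by the initial *sound* of the following word, not its spelling.
The initialism *V.D.L.N.* is read letter by letter; the first letter, V, is pronounced /viː/, which begins with a consonant sound.
So the article is *a*: The agency requires a V.D.L.N. report for every case.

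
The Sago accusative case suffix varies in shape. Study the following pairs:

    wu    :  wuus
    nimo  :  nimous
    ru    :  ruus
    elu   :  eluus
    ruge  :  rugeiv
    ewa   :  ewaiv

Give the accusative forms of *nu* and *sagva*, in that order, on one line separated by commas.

The suffix is conditioned by the last vowel: -us when the last vowel of the stem is a rounded vowel (*wu*, *nimo*, *ru*, *elu*); -iv when the last vowel of the stem is an unrounded vowel (*ruge*, *ewa*).
Since the last vowel of *nu* is /u/ (a rounded vowel), it takes -us, giving *nuus*.
The last vowel of *sagva* is /a/, which is an unrounded vowel, so the suffix is -iv, giving *sagvaiv*.

nuus, sagvaiv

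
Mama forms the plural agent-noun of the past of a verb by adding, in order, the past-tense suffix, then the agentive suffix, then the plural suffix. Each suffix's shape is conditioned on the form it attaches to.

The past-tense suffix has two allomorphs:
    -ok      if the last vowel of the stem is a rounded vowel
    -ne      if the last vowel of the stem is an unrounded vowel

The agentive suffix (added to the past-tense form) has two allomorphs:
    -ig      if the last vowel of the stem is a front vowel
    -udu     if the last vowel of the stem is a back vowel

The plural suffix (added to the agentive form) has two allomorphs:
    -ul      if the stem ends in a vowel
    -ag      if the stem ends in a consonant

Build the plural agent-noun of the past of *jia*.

jianeigag

*jia* — last vowel /a/ (an unrounded vowel) → -ne → *jiane*.
The past-tense form *jiane*: last vowel = /e/, a front vowel → -ig → *jianeig*.
Since the final sound of the agentive form *jianeig* is /g/ (a consonant), it takes -ag, giving *jianeigag*.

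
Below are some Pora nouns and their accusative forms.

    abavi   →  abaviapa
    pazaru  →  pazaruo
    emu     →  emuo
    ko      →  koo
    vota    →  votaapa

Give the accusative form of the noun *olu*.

oluo

Looking at the last vowel of each stem: -o when the last vowel of the stem is a rounded vowel (*pazaru*, *emu*, *ko*); -apa when the last vowel of the stem is an unrounded vowel (*abavi*, *vota*).
*olu* — last vowel /u/ (a rounded vowel) → -o → *oluo*.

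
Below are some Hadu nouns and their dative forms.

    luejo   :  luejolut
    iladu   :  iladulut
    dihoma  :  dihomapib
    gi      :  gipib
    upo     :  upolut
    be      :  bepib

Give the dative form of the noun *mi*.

Looking at the last vowel of each stem: -lut when the last vowel of the stem is a rounded vowel (*luejo*, *iladu*, *upo*); -pib when the last vowel of the stem is an unrounded vowel (*dihoma*, *gi*, *be*).
*mi*: last vowel = /i/, an unrounded vowel → -pib → *mipib*.

mipib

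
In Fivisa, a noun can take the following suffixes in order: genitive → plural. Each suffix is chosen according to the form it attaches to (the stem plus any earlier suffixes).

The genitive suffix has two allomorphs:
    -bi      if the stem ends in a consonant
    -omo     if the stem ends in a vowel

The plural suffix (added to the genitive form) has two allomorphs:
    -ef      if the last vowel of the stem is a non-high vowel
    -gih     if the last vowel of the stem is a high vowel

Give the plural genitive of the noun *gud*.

Since the final sound of *gud* is /d/ (a consonant), it takes -bi, giving *gudbi*.
The last vowel of the genitive form *gudbi* is /i/, which is a high vowel, so the plural suffix is -gih, giving *gudbigih*.

gudbigih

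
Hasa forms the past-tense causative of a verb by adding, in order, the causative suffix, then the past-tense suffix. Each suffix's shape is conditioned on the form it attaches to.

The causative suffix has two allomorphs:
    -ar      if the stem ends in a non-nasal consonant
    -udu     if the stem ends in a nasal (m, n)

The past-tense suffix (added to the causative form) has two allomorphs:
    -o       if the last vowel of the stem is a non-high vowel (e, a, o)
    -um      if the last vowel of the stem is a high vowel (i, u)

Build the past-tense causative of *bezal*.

bezalaro

*bezal*: final consonant = /l/, non-nasal → -ar → *bezalar*.
The last vowel of the causative form *bezalar* is /a/, which is a non-high vowel, so the past-tense suffix is -o, giving *bezalaro*.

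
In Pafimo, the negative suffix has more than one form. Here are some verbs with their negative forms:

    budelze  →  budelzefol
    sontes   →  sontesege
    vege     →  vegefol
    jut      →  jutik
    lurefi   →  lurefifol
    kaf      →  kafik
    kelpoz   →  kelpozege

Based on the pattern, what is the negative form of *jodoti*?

Looking at the final sound of each stem: -ege when the stem ends in a sibilant (*sontes*, *kelpoz*); -ik when the stem ends in a non-sibilant consonant (*jut*, *kaf*); -fol when the stem ends in a vowel (*budelze*, *vege*, *lurefi*).
*jodoti*: final sound = /i/, a vowel → -fol → *jodotifol*.

jodotifol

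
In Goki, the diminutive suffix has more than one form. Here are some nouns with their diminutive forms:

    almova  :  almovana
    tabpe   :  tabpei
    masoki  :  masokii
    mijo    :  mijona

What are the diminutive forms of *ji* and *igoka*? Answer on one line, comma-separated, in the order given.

jii, igokana

The alternation tracks the last vowel of the stem — -i when the last vowel of the stem is a front vowel (*tabpe*, *masoki*); -na when the last vowel of the stem is a back vowel (*almova*, *mijo*).
The last vowel of *ji* is /i/, which is a front vowel, so the suffix is -i, giving *jii*.
*igoka* — last vowel /a/ (a back vowel) → -na → *igokana*.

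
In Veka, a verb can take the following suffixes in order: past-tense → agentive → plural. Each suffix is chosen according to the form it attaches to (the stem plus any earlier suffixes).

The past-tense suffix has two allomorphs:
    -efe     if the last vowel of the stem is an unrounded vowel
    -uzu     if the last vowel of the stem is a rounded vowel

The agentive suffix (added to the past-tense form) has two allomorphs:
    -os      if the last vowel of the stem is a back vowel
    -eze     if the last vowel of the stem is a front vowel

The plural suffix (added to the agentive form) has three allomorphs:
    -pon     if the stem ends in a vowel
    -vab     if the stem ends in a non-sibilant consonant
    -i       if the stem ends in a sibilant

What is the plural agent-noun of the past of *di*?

Since the last vowel of *di* is /i/ (an unrounded vowel), it takes -efe, giving *diefe*.
The past-tense form *diefe* — last vowel /e/ (a front vowel) → -eze → *diefeeze*.
Since the final sound of the agentive form *diefeeze* is /e/ (a vowel), it takes -pon, giving *diefeezepon*.

diefeezepon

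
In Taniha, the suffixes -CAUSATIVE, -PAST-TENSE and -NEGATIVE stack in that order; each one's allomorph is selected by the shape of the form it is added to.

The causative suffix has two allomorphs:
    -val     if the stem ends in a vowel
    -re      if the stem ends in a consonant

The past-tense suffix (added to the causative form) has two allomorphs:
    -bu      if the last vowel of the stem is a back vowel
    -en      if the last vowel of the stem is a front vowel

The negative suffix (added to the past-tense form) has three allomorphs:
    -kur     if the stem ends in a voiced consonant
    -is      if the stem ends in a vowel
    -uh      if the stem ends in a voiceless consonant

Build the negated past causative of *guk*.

gukreenkur

*guk*: final sound = /k/, a consonant → -re → *gukre*.
The causative form *gukre* — last vowel /e/ (a front vowel) → -en → *gukreen*.
Since the final sound of the past-tense form *gukreen* is /n/ (a voiced consonant), it takes -kur, giving *gukreenkur*.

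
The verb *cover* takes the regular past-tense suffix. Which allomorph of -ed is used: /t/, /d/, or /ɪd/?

/d/

The stem *cover* ends in a voiced sound other than /d/.
The -ed suffix is realized as /ɪd/ after /t, d/; as /t/ after other voiceless consonants; and as /d/ after other voiced sounds.
So -ed on *cover* is pronounced /d/.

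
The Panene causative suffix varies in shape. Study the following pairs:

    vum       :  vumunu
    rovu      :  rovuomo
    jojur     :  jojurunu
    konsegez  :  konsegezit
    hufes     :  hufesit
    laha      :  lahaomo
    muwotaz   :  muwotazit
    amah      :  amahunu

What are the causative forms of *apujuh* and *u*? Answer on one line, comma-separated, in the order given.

The suffix is conditioned by the final sound: -it when the stem ends in a sibilant (*konsegez*, *hufes*, *muwotaz*); -unu when the stem ends in a non-sibilant consonant (*vum*, *jojur*, *amah*); -omo when the stem ends in a vowel (*rovu*, *laha*).
The final sound of *apujuh* is /h/, which is a non-sibilant consonant, so the suffix is -unu, giving *apujuhunu*.
*u*: final sound = /u/, a vowel → -omo → *uomo*.

apujuhunu, uomo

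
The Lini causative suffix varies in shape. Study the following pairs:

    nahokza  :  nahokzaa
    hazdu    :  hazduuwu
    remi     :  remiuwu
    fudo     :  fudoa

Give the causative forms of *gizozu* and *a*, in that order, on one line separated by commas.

The alternation tracks the last vowel of the stem — -uwu when the last vowel of the stem is a high vowel (*hazdu*, *remi*); -a when the last vowel of the stem is a non-high vowel (*nahokza*, *fudo*).
The last vowel of *gizozu* is /u/, which is a high vowel, so the suffix is -uwu, giving *gizozuuwu*.
The last vowel of *a* is /a/, which is a non-high vowel, so the suffix is -a, giving *aa*.

gizozuuwu, aa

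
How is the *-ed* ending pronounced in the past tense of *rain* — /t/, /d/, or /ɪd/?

/d/

The stem *rain* ends in a voiced sound other than /d/.
The -ed suffix is realized as /ɪd/ after /t, d/; as /t/ after other voiceless consonants; and as /d/ after other voiced sounds.
So -ed on *rain* is pronounced /d/.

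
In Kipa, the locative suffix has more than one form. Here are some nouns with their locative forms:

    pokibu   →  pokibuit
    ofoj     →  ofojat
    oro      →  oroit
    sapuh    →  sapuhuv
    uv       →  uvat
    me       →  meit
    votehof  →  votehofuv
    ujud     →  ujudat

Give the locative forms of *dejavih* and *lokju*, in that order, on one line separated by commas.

The suffix is conditioned by the final sound: -uv when the stem ends in a voiceless consonant (*sapuh*, *votehof*); -at when the stem ends in a voiced consonant (*ofoj*, *uv*, *ujud*); -it when the stem ends in a vowel (*pokibu*, *oro*, *me*).
The final sound of *dejavih* is /h/, which is a voiceless consonant, so the suffix is -uv, giving *dejavihuv*.
Since the final sound of *lokju* is /u/ (a vowel), it takes -it, giving *lokjuit*.

dejavihuv, lokjuit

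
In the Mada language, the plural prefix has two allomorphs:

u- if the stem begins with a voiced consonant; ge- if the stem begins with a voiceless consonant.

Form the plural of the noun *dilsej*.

Since the first consonant of *dilsej* is /d/ (voiced), it takes u-, giving *udilsej*.

udilsej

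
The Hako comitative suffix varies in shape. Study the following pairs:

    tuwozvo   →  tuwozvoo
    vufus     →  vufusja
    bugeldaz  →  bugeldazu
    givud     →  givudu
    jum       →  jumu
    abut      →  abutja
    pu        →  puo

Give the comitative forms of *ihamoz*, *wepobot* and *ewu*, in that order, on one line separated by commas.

ihamozu, wepobotja, ewuo

The suffix is conditioned by the final sound: -ja when the stem ends in a voiceless consonant (*vufus*, *abut*); -u when the stem ends in a voiced consonant (*bugeldaz*, *givud*, *jum*); -o when the stem ends in a vowel (*tuwozvo*, *pu*).
Since the final sound of *ihamoz* is /z/ (a voiced consonant), it takes -u, giving *ihamozu*.
*wepobot* — final sound /t/ (a voiceless consonant) → -ja → *wepobotja*.
Since the final sound of *ewu* is /u/ (a vowel), it takes -o, giving *ewuo*.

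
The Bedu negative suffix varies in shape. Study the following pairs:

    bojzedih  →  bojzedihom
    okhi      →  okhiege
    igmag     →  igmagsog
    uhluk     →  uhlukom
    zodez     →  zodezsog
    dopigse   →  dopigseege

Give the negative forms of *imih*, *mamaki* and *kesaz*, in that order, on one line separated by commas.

imihom, mamakiege, kesazsog

The pattern is voicing of the final sound: -om when the stem ends in a voiceless consonant (*bojzedih*, *uhluk*); -sog when the stem ends in a voiced consonant (*igmag*, *zodez*); -ege when the stem ends in a vowel (*okhi*, *dopigse*).
Since the final sound of *imih* is /h/ (a voiceless consonant), it takes -om, giving *imihom*.
*mamaki* — final sound /i/ (a vowel) → -ege → *mamakiege*.
*kesaz* — final sound /z/ (a voiced consonant) → -sog → *kesazsog*.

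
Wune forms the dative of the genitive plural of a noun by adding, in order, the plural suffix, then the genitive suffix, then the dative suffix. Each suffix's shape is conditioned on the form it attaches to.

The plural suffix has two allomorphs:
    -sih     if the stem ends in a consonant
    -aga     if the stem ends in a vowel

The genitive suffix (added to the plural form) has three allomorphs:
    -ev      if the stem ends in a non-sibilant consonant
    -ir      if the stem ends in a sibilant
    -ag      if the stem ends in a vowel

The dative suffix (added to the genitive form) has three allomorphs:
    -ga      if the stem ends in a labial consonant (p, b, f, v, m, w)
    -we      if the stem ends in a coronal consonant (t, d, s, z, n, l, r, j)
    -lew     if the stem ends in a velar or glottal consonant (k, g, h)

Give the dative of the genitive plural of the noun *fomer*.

fomersihevga

Since the final sound of *fomer* is /r/ (a consonant), it takes -sih, giving *fomersih*.
The final sound of the plural form *fomersih* is /h/, which is a non-sibilant consonant, so the genitive suffix is -ev, giving *fomersihev*.
Since the final consonant of the genitive form *fomersihev* is /v/ (labial), it takes -ga, giving *fomersihevga*.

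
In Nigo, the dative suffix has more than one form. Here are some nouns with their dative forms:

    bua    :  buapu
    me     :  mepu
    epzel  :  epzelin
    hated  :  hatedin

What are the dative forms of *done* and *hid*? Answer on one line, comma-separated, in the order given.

The pattern is consonant vs. vowel: -in when the stem ends in a consonant (*epzel*, *hated*); -pu when the stem ends in a vowel (*bua*, *me*).
Since the final sound of *done* is /e/ (a vowel), it takes -pu, giving *donepu*.
Since the final sound of *hid* is /d/ (a consonant), it takes -in, giving *hidin*.

donepu, hidin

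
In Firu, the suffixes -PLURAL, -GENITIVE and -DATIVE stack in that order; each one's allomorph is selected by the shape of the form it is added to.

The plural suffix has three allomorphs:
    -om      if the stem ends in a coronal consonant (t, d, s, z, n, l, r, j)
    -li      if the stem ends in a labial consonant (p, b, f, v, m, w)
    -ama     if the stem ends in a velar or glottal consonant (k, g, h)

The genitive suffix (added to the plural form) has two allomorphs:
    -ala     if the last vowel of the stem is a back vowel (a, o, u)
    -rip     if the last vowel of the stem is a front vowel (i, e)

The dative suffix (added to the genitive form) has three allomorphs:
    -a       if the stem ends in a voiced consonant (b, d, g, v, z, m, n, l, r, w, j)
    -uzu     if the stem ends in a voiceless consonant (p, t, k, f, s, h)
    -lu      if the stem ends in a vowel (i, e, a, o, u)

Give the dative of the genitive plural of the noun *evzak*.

Since the final consonant of *evzak* is /k/ (velar/glottal), it takes -ama, giving *evzakama*.
The plural form *evzakama*: last vowel = /a/, a back vowel → -ala → *evzakamaala*.
Since the final sound of the genitive form *evzakamaala* is /a/ (a vowel), it takes -lu, giving *evzakamaalalu*.

evzakamaalalu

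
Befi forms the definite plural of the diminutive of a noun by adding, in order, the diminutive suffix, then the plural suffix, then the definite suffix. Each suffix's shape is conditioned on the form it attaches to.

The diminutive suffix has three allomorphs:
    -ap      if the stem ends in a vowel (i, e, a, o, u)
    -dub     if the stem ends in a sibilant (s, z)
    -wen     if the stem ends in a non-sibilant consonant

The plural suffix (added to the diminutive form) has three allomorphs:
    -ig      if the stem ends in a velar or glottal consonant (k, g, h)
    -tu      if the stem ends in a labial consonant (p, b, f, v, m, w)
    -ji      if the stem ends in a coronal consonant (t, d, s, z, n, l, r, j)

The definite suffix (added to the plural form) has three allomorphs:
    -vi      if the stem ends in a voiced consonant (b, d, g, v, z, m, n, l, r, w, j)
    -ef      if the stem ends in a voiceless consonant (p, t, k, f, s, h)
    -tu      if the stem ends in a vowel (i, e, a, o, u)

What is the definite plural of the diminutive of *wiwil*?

*wiwil* — final sound /l/ (a non-sibilant consonant) → -wen → *wiwilwen*.
Since the final consonant of the diminutive form *wiwilwen* is /n/ (coronal), it takes -ji, giving *wiwilwenji*.
Since the final sound of the plural form *wiwilwenji* is /i/ (a vowel), it takes -tu, giving *wiwilwenjitu*.

wiwilwenjitu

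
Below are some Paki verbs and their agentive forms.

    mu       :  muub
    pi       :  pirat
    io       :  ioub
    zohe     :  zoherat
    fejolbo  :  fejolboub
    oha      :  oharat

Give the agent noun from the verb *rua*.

The alternation tracks the last vowel of the stem — -ub when the last vowel of the stem is a rounded vowel (*mu*, *io*, *fejolbo*); -rat when the last vowel of the stem is an unrounded vowel (*pi*, *zohe*, *oha*).
*rua* — last vowel /a/ (an unrounded vowel) → -rat → *ruarat*.

ruarat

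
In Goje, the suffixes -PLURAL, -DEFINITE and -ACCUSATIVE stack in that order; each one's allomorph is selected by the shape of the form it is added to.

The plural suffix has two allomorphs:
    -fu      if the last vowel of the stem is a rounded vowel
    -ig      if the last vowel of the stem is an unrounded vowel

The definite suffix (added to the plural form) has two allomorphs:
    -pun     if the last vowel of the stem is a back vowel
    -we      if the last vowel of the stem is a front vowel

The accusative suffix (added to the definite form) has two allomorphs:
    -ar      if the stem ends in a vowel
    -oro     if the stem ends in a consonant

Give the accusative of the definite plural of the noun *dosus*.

Since the last vowel of *dosus* is /u/ (a rounded vowel), it takes -fu, giving *dosusfu*.
The last vowel of the plural form *dosusfu* is /u/, which is a back vowel, so the definite suffix is -pun, giving *dosusfupun*.
The definite form *dosusfupun* — final sound /n/ (a consonant) → -oro → *dosusfupunoro*.

dosusfupunoro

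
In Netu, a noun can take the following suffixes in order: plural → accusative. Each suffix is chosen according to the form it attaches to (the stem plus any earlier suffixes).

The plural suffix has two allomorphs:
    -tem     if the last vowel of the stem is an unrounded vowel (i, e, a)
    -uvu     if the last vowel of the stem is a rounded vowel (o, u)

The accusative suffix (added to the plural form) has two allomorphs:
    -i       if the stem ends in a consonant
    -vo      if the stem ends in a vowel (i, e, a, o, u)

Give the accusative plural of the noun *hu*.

huuvuvo

*hu*: last vowel = /u/, a rounded vowel → -uvu → *huuvu*.
The final sound of the plural form *huuvu* is /u/, which is a vowel, so the accusative suffix is -vo, giving *huuvuvo*.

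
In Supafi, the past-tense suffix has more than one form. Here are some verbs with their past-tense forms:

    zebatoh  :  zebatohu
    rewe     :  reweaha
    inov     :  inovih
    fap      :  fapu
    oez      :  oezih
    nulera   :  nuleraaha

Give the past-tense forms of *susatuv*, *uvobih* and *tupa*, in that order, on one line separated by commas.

The suffix is conditioned by the final sound: -u when the stem ends in a voiceless consonant (*zebatoh*, *fap*); -ih when the stem ends in a voiced consonant (*inov*, *oez*); -aha when the stem ends in a vowel (*rewe*, *nulera*).
The final sound of *susatuv* is /v/, which is a voiced consonant, so the suffix is -ih, giving *susatuvih*.
The final sound of *uvobih* is /h/, which is a voiceless consonant, so the suffix is -u, giving *uvobihu*.
Since the final sound of *tupa* is /a/ (a vowel), it takes -aha, giving *tupaaha*.

susatuvih, uvobihu, tupaaha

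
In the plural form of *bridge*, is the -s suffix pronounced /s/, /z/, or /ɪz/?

The stem *bridge* ends in a sibilant (/s, z, ʃ, ʒ, tʃ, dʒ/).
The plural suffix surfaces as /ɪz/ after sibilants, /s/ after other voiceless consonants, and /z/ after other voiced sounds.
So the plural -s on *bridge* is pronounced /ɪz/.

/ɪz/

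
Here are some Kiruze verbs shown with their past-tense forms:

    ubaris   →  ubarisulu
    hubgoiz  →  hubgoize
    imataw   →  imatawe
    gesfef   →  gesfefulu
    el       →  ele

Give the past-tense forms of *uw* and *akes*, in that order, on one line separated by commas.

The alternation tracks the final consonant of the stem — -ulu when the stem ends in a voiceless consonant (*ubaris*, *gesfef*); -e when the stem ends in a voiced consonant (*hubgoiz*, *imataw*, *el*).
*uw*: final consonant = /w/, voiced → -e → *uwe*.
The final consonant of *akes* is /s/, which is voiceless, so the suffix is -ulu, giving *akesulu*.

uwe, akesulu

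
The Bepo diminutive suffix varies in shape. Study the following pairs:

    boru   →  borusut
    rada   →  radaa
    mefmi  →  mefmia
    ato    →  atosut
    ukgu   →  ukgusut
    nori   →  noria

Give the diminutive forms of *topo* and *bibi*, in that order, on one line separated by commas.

Looking at the last vowel of each stem: -sut when the last vowel of the stem is a rounded vowel (*boru*, *ato*, *ukgu*); -a when the last vowel of the stem is an unrounded vowel (*rada*, *mefmi*, *nori*).
The last vowel of *topo* is /o/, which is a rounded vowel, so the suffix is -sut, giving *toposut*.
*bibi*: last vowel = /i/, an unrounded vowel → -a → *bibia*.

toposut, bibia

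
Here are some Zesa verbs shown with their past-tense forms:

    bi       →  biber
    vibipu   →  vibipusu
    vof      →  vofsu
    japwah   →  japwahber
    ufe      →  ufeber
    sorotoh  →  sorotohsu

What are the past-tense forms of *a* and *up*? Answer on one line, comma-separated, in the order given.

Looking at the last vowel of each stem: -su when the last vowel of the stem is a rounded vowel (*vibipu*, *vof*, *sorotoh*); -ber when the last vowel of the stem is an unrounded vowel (*bi*, *japwah*, *ufe*).
Since the last vowel of *a* is /a/ (an unrounded vowel), it takes -ber, giving *aber*.
Since the last vowel of *up* is /u/ (a rounded vowel), it takes -su, giving *upsu*.

aber, upsu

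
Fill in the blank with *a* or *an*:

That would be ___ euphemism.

The indefinite article is chosen by the initial *sound* of the following word, not its spelling.
*euphemism* begins with the sound /juː/ (eu pronounced /juː/) — a consonant sound.
So the article is *a*: That would be a euphemism.

a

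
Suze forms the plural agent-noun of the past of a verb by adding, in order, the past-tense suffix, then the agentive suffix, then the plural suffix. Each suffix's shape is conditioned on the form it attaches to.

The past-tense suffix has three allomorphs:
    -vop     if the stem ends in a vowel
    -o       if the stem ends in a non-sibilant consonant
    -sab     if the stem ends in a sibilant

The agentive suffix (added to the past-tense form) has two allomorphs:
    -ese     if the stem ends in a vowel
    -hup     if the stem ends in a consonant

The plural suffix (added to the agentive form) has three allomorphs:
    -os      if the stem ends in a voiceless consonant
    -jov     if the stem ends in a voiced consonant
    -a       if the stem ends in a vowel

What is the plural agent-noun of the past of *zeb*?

*zeb* — final sound /b/ (a non-sibilant consonant) → -o → *zebo*.
The past-tense form *zebo*: final sound = /o/, a vowel → -ese → *zeboese*.
The agentive form *zeboese* — final sound /e/ (a vowel) → -a → *zeboesea*.

zeboesea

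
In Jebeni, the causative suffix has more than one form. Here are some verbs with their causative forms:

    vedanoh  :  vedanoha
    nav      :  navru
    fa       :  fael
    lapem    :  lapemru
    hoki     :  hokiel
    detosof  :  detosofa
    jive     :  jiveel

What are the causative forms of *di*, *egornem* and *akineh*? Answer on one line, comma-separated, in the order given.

diel, egornemru, akineha

The pattern is voicing of the final sound: -a when the stem ends in a voiceless consonant (*vedanoh*, *detosof*); -ru when the stem ends in a voiced consonant (*nav*, *lapem*); -el when the stem ends in a vowel (*fa*, *hoki*, *jive*).
The final sound of *di* is /i/, which is a vowel, so the suffix is -el, giving *diel*.
Since the final sound of *egornem* is /m/ (a voiced consonant), it takes -ru, giving *egornemru*.
Since the final sound of *akineh* is /h/ (a voiceless consonant), it takes -a, giving *akineha*.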